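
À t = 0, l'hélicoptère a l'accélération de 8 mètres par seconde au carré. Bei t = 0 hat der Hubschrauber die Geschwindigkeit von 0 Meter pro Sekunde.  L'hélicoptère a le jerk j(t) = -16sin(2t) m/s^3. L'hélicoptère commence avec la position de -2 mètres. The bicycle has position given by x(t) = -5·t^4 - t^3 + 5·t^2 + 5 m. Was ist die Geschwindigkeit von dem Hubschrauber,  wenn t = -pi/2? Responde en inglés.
To find the answer, we compute 2 antiderivatives of j(t) = -16·sin(2·t). Finding the integral of j(t) and using a(0) = 8: a(t) = 8·cos(2·t). The antiderivative of acceleration is velocity. Using v(0) = 0, we get v(t) = 4·sin(2·t). From the given velocity equation v(t) = 4·sin(2·t), we substitute t = -pi/2 to get v = 0.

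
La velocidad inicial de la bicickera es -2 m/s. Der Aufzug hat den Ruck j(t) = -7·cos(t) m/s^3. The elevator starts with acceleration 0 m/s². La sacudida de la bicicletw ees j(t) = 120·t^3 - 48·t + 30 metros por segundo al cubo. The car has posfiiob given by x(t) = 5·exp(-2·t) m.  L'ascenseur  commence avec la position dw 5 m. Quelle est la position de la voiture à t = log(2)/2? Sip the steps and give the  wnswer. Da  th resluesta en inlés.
The position at t = log(2)/2 is x = 5/2.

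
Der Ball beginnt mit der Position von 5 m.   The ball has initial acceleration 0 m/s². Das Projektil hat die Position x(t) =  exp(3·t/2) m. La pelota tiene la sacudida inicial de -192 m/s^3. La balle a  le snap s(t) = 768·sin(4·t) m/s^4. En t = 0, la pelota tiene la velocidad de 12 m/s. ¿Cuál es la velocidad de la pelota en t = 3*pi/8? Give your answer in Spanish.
Para resolver esto, necesitamos tomar 3 antiderivadas de nuestra ecuación del snap s(t) = 768·sin(4·t). Tomando ∫s(t)dt y aplicando j(0) = -192, encontramos j(t) = -192·cos(4·t). La integral de la sacudida, con a(0) = 0, da la aceleración: a(t) = -48·sin(4·t). La antiderivada de la aceleración, con v(0) = 12, da la velocidad: v(t) = 12·cos(4·t). Usando v(t) = 12·cos(4·t) y sustituyendo t = 3*pi/8, encontramos v = 0.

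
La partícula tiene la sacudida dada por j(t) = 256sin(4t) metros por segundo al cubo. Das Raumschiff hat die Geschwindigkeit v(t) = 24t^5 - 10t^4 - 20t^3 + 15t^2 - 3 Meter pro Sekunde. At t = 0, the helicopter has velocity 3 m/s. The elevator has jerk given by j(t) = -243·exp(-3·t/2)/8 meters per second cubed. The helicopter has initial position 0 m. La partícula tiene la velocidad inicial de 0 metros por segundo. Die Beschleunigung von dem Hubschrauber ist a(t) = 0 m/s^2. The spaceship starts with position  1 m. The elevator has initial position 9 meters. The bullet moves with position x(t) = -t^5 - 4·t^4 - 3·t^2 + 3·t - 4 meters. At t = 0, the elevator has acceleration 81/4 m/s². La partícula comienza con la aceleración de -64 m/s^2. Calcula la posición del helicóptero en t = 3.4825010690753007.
Necesitamos integrar nuestra ecuación de la aceleración a(t) = 0 2 veces. Integrando la aceleración y usando la condición inicial v(0) = 3, obtenemos v(t) = 3. Integrando la velocidad y usando la condición inicial x(0) = 0, obtenemos x(t) = 3·t. Tenemos la posición x(t) = 3·t. Sustituyendo t = 3.4825010690753007: x(3.4825010690753007) = 10.4475032072259.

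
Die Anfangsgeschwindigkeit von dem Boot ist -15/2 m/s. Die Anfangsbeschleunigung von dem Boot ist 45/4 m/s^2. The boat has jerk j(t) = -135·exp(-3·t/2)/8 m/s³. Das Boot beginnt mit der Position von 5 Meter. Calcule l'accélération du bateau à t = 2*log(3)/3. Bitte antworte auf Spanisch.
Necesitamos integrar nuestra ecuación de la sacudida j(t) = -135·exp(-3·t/2)/8 1 vez. Integrando la sacudida y usando la condición inicial a(0) = 45/4, obtenemos a(t) = 45·exp(-3·t/2)/4. Tenemos la aceleración a(t) = 45·exp(-3·t/2)/4. Sustituyendo t = 2*log(3)/3: a(2*log(3)/3) = 15/4.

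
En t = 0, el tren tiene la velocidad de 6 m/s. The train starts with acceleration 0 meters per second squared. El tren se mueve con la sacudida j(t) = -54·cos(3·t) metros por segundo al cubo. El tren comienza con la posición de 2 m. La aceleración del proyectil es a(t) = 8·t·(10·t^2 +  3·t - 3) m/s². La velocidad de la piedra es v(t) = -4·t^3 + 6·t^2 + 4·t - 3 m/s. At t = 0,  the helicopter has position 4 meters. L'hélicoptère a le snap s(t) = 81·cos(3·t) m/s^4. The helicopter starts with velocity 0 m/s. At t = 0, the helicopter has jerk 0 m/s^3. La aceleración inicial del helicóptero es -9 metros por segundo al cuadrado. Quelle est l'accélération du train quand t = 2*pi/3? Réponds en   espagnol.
Para resolver esto, necesitamos tomar 1 antiderivada de nuestra ecuación de la sacudida j(t) = -54·cos(3·t). Integrando la sacudida y usando la condición inicial a(0) = 0, obtenemos a(t) = -18·sin(3·t). Usando a(t) = -18·sin(3·t) y sustituyendo t = 2*pi/3, encontramos a = 0.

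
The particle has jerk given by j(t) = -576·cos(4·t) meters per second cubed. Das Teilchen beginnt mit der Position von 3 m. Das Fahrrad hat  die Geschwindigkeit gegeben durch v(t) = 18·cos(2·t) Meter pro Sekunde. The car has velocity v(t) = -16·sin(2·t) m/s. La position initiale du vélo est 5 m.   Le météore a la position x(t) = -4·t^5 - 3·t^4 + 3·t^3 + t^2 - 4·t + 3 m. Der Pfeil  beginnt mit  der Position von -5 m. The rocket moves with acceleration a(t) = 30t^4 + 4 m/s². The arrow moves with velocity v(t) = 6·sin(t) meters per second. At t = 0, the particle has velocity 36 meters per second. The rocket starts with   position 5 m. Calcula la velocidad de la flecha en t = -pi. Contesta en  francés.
Nous avons la vitesse v(t) = 6·sin(t). En substituant t = -pi: v(-pi) = 0.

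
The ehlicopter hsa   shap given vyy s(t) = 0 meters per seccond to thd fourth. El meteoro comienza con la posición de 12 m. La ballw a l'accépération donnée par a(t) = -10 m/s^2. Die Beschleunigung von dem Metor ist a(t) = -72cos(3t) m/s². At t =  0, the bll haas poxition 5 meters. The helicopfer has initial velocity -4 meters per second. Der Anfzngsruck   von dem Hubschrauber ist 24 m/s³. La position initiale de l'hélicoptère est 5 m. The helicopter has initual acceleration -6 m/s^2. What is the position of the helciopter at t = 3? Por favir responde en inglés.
We need to integrate our snap equation s(t) = 0 4 times. The antiderivative of snap is jerk. Using j(0) = 24, we get j(t) = 24. The integral of jerk is acceleration. Using a(0) = -6, we get a(t) = 24·t - 6. Integrating acceleration and using the initial condition v(0) = -4, we get v(t) = 12·t^2 - 6·t - 4. The integral of velocity, with x(0) = 5, gives position: x(t) = 4·t^3 - 3·t^2 - 4·t + 5. We have position x(t) = 4·t^3 - 3·t^2 - 4·t + 5. Substituting t = 3: x(3) = 74.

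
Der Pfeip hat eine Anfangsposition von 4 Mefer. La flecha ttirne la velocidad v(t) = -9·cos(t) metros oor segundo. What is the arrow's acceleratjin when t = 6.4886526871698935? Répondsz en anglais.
To solve this, we need to take 1 derivative of our velocity equation v(t) = -9·cos(t). Taking d/dt of v(t), we find a(t) = 9·sin(t). Using a(t) = 9·sin(t) and substituting t = 6.4886526871698935, we find a = 1.83622258050800.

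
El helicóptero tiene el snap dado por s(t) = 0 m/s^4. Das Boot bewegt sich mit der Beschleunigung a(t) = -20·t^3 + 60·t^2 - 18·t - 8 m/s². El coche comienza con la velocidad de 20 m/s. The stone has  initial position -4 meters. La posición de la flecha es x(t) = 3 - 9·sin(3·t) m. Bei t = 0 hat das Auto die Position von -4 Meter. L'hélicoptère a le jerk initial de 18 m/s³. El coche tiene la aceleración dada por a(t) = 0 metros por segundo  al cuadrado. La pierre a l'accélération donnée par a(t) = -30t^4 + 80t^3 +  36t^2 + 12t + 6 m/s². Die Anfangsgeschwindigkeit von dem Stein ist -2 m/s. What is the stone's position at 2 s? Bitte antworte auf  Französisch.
En partant de l'accélération a(t) = -30·t^4 + 80·t^3 + 36·t^2 + 12·t + 6, nous prenons 2 primitives. L'intégrale de l'accélération est la vitesse. En utilisant v(0) = -2, nous obtenons v(t) = -6·t^5 + 20·t^4 + 12·t^3 + 6·t^2 + 6·t - 2. La primitive de la vitesse est la position. En utilisant x(0) = -4, nous obtenons x(t) = -t^6 + 4·t^5 + 3·t^4 + 2·t^3 + 3·t^2 - 2·t - 4. De l'équation de la position x(t) = -t^6 + 4·t^5 + 3·t^4 + 2·t^3 + 3·t^2 - 2·t - 4, nous substituons t = 2 pour obtenir x = 132.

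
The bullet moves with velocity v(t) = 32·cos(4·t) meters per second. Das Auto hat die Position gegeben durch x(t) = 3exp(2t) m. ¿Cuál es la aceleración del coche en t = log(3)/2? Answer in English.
To solve this, we need to take 2 derivatives of our position equation x(t) = 3·exp(2·t). Taking d/dt of x(t), we find v(t) = 6·exp(2·t). Differentiating velocity, we get acceleration: a(t) = 12·exp(2·t). We have acceleration a(t) = 12·exp(2·t). Substituting t = log(3)/2: a(log(3)/2) = 36.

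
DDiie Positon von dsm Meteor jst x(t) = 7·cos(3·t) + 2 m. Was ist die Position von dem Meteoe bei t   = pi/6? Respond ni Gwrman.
Aus der Gleichung für die Position x(t) = 7·cos(3·t) + 2, setzen wir t = pi/6 ein und erhalten x = 2.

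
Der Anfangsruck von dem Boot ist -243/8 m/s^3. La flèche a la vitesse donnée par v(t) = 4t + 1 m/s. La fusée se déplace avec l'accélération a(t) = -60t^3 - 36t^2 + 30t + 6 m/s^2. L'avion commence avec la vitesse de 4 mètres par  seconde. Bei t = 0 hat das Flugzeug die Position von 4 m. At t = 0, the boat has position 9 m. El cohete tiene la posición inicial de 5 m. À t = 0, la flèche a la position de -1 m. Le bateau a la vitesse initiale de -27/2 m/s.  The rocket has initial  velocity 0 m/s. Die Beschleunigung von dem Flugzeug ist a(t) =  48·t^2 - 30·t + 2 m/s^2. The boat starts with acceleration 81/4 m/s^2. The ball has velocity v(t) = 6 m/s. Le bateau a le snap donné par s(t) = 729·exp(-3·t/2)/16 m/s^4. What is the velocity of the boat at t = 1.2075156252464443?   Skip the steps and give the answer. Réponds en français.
La vitesse à t = 1.2075156252464443 est v = -2.20651919188343.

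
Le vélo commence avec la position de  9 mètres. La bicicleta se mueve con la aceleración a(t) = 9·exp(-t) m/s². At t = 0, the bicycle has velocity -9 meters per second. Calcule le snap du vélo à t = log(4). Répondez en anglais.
Starting from acceleration a(t) = 9·exp(-t), we take 2 derivatives. The derivative of acceleration gives jerk: j(t) = -9·exp(-t). Taking d/dt of j(t), we find s(t) = 9·exp(-t). Using s(t) = 9·exp(-t) and substituting t = log(4), we find s = 9/4.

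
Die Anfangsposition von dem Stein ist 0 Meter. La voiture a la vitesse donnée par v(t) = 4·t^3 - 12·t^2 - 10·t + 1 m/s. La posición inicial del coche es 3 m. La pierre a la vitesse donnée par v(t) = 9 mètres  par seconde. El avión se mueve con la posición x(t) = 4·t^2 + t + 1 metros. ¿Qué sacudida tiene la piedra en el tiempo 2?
Para resolver esto, necesitamos tomar 2 derivadas de nuestra ecuación de la velocidad v(t) = 9. Derivando la velocidad, obtenemos la aceleración: a(t) = 0. La derivada de la aceleración da la sacudida: j(t) = 0. Usando j(t) = 0 y sustituyendo t = 2, encontramos j = 0.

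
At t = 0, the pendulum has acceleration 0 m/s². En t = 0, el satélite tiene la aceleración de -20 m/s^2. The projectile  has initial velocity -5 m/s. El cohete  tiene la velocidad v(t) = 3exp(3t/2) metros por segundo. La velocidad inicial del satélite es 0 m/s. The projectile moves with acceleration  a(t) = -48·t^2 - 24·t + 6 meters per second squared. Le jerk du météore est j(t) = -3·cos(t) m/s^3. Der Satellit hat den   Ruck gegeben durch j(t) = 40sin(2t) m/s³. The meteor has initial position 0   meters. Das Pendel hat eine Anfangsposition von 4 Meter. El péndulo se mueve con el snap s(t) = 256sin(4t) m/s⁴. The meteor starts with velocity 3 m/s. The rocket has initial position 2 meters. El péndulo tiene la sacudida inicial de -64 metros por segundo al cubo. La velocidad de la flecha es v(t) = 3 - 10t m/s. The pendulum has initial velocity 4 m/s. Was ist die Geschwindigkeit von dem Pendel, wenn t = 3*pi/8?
Wir müssen unsere Gleichung für den Snap s(t) = 256·sin(4·t) 3-mal integrieren. Das Integral von dem Snap, mit j(0) = -64, ergibt den Ruck: j(t) = -64·cos(4·t). Die Stammfunktion von dem Ruck, mit a(0) = 0, ergibt die Beschleunigung: a(t) = -16·sin(4·t). Die Stammfunktion von der Beschleunigung, mit v(0) = 4, ergibt die Geschwindigkeit: v(t) = 4·cos(4·t). Aus der Gleichung für die Geschwindigkeit v(t) = 4·cos(4·t), setzen wir t = 3*pi/8 ein und erhalten v = 0.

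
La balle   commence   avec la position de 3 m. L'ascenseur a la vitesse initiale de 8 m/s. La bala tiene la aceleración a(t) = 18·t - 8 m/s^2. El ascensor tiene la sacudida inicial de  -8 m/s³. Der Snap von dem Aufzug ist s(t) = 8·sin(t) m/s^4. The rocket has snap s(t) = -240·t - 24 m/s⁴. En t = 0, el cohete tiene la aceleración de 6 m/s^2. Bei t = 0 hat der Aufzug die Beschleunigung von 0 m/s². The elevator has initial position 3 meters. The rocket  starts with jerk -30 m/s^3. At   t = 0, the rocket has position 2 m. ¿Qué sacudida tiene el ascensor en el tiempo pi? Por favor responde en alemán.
Um dies zu lösen, müssen wir 1 Stammfunktion unserer Gleichung für den Snap s(t) = 8·sin(t) finden. Mit ∫s(t)dt und Anwendung von j(0) = -8, finden wir j(t) = -8·cos(t). Wir haben den Ruck j(t) = -8·cos(t). Durch Einsetzen von t = pi: j(pi) = 8.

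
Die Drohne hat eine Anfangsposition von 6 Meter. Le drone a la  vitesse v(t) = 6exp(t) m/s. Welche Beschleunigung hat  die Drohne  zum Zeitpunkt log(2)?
Um dies zu lösen, müssen wir 1 Ableitung unserer Gleichung für die Geschwindigkeit v(t) = 6·exp(t) nehmen. Die Ableitung von der Geschwindigkeit ergibt die Beschleunigung: a(t) = 6·exp(t). Wir haben die Beschleunigung a(t) = 6·exp(t). Durch Einsetzen von t = log(2): a(log(2)) = 12.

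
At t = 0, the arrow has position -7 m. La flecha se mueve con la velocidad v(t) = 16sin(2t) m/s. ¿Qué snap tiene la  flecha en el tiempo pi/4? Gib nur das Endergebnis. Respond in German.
Der Snap bei t = pi/4 ist s = 0.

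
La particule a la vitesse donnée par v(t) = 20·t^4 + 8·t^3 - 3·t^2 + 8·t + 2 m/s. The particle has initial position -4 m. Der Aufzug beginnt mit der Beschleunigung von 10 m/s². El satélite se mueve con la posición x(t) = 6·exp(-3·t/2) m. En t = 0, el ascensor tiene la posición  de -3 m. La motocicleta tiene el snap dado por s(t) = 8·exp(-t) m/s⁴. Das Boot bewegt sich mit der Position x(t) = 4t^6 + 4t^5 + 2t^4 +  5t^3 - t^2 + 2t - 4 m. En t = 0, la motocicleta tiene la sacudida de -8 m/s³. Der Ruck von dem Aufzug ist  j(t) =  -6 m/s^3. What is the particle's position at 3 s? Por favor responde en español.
Partiendo de la velocidad v(t) = 20·t^4 + 8·t^3 - 3·t^2 + 8·t + 2, tomamos 1 antiderivada. Integrando la velocidad y usando la condición inicial x(0) = -4, obtenemos x(t) = 4·t^5 + 2·t^4 - t^3 + 4·t^2 + 2·t - 4. Tenemos la posición x(t) = 4·t^5 + 2·t^4 - t^3 + 4·t^2 + 2·t - 4. Sustituyendo t = 3: x(3) = 1145.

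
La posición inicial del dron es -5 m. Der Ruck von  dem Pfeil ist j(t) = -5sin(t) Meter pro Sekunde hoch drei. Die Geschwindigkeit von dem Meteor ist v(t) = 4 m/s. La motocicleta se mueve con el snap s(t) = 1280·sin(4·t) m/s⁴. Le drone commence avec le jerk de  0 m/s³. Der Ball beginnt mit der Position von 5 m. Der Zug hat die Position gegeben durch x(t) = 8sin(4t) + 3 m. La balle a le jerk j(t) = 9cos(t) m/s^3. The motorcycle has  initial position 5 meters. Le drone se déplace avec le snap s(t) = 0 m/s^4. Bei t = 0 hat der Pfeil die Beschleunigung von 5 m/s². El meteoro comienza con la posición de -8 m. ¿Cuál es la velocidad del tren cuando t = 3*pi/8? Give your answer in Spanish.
Para resolver esto, necesitamos tomar 1 derivada de nuestra ecuación de la posición x(t) = 8·sin(4·t) + 3. Tomando d/dt de x(t), encontramos v(t) = 32·cos(4·t). Usando v(t) = 32·cos(4·t) y sustituyendo t = 3*pi/8, encontramos v = 0.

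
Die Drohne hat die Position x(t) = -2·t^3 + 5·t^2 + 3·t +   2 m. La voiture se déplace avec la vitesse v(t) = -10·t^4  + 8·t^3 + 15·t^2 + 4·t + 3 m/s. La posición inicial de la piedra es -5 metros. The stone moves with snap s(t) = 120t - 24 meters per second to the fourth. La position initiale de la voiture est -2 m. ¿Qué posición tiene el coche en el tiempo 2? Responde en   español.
Debemos encontrar la integral de nuestra ecuación de la velocidad v(t) = -10·t^4 + 8·t^3 + 15·t^2 + 4·t + 3 1 vez. Integrando la velocidad y usando la condición inicial x(0) = -2, obtenemos x(t) = -2·t^5 + 2·t^4 + 5·t^3 + 2·t^2 + 3·t - 2. Tenemos la posición x(t) = -2·t^5 + 2·t^4 + 5·t^3 + 2·t^2 + 3·t - 2. Sustituyendo t = 2: x(2) = 20.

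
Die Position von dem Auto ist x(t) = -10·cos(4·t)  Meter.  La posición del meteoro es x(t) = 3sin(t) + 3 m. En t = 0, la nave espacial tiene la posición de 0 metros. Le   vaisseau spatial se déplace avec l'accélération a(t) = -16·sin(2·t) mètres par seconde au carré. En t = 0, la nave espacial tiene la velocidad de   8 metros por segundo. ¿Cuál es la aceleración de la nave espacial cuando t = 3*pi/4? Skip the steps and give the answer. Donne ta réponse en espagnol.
La respuesta es 16.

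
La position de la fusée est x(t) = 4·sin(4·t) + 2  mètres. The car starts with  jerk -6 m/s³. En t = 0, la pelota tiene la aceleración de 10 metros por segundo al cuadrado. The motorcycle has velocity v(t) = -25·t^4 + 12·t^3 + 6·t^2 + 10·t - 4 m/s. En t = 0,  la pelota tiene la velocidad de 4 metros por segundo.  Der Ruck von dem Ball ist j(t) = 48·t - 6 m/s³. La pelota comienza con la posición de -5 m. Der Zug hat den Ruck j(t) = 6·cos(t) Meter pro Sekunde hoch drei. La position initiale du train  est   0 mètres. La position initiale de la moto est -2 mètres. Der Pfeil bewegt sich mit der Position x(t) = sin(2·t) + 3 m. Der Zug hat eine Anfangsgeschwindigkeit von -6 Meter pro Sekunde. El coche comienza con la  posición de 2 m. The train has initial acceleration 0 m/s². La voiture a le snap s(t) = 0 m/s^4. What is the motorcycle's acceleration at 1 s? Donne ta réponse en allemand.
Um dies zu lösen, müssen wir 1 Ableitung unserer Gleichung für die Geschwindigkeit v(t) = -25·t^4 + 12·t^3 + 6·t^2 + 10·t - 4 nehmen. Die Ableitung von der Geschwindigkeit ergibt die Beschleunigung: a(t) = -100·t^3 + 36·t^2 + 12·t + 10. Wir haben die Beschleunigung a(t) = -100·t^3 + 36·t^2 + 12·t + 10. Durch Einsetzen von t = 1: a(1) = -42.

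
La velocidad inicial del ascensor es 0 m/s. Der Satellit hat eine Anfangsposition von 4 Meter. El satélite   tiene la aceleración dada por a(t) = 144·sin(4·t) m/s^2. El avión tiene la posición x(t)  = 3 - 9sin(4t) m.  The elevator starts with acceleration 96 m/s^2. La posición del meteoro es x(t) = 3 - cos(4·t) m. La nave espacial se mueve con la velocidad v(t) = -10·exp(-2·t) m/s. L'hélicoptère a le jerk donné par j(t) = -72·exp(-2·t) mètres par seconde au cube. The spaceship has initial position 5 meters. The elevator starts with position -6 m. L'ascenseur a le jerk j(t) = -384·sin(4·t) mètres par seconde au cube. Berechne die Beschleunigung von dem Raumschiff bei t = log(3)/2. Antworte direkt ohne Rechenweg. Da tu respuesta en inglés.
The acceleration at t = log(3)/2 is a = 20/3.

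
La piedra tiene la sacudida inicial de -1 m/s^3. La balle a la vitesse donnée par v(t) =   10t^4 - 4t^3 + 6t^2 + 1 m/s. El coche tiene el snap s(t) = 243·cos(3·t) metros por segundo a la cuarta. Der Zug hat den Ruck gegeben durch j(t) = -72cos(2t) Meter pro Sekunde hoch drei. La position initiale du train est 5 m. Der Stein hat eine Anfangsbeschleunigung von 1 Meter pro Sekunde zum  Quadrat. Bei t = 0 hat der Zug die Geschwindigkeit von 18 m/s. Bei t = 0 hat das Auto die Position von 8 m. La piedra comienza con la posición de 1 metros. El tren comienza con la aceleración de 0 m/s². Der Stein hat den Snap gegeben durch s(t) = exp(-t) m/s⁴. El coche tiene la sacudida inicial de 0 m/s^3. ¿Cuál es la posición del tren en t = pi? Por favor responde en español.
Debemos encontrar la integral de nuestra ecuación de la sacudida j(t) = -72·cos(2·t) 3 veces. La integral de la sacudida, con a(0) = 0, da la aceleración: a(t) = -36·sin(2·t). Integrando la aceleración y usando la condición inicial v(0) = 18, obtenemos v(t) = 18·cos(2·t). La antiderivada de la velocidad es la posición. Usando x(0) = 5, obtenemos x(t) = 9·sin(2·t) + 5. Usando x(t) = 9·sin(2·t) + 5 y sustituyendo t = pi, encontramos x = 5.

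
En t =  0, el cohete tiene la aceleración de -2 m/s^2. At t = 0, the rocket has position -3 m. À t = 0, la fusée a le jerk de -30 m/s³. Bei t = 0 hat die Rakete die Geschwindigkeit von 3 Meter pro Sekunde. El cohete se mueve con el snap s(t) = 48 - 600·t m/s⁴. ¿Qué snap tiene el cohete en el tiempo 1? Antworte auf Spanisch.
De la ecuación del snap s(t) = 48 - 600·t, sustituimos t = 1 para obtener s = -552.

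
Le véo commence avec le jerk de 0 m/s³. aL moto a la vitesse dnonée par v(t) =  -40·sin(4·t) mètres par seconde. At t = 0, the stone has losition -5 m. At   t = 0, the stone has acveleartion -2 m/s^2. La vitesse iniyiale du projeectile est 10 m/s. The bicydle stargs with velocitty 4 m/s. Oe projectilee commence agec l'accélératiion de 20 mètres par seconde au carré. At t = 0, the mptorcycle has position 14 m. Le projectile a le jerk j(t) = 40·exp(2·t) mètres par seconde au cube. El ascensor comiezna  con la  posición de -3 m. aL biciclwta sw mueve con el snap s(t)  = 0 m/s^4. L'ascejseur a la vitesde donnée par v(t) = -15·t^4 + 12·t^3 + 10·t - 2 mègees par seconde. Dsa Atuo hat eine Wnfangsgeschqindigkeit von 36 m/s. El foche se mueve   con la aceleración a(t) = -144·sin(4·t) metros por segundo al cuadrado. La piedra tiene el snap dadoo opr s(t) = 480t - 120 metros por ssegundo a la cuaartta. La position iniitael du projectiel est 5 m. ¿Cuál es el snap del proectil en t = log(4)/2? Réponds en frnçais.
Nous devons dériver notre équation du jerk j(t) = 40·exp(2·t) 1 fois. En prenant d/dt de j(t), nous trouvons s(t) = 80·exp(2·t). De l'équation du snap s(t) = 80·exp(2·t), nous substituons t = log(4)/2 pour obtenir s = 320.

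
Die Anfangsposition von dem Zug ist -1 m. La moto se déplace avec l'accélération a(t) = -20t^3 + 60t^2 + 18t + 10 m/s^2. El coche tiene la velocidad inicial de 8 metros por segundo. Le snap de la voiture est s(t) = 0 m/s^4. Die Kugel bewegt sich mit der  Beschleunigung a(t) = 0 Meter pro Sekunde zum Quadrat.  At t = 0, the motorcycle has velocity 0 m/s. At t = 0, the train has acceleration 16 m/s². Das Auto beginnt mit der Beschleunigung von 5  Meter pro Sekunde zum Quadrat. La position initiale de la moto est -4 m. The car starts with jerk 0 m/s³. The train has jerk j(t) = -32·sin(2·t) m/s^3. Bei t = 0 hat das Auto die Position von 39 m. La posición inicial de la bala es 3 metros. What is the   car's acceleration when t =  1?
We must find the integral of our snap equation s(t) = 0 2 times. Integrating snap and using the initial condition j(0) = 0, we get j(t) = 0. Integrating jerk and using the initial condition a(0) = 5, we get a(t) = 5. We have acceleration a(t) = 5. Substituting t = 1: a(1) = 5.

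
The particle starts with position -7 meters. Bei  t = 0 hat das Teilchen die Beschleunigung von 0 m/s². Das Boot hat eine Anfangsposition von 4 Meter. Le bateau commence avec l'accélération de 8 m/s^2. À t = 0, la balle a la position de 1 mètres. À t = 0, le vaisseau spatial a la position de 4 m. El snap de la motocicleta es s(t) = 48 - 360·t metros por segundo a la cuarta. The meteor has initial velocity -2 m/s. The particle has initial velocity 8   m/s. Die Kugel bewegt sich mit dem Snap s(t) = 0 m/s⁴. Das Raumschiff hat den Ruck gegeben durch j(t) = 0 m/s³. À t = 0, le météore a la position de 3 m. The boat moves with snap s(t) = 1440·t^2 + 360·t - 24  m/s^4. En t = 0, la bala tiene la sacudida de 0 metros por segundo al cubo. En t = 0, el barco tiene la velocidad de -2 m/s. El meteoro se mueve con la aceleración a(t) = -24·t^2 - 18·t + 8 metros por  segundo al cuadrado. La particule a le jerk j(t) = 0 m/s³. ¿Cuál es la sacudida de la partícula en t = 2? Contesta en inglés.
Using j(t) = 0 and substituting t = 2, we find j = 0.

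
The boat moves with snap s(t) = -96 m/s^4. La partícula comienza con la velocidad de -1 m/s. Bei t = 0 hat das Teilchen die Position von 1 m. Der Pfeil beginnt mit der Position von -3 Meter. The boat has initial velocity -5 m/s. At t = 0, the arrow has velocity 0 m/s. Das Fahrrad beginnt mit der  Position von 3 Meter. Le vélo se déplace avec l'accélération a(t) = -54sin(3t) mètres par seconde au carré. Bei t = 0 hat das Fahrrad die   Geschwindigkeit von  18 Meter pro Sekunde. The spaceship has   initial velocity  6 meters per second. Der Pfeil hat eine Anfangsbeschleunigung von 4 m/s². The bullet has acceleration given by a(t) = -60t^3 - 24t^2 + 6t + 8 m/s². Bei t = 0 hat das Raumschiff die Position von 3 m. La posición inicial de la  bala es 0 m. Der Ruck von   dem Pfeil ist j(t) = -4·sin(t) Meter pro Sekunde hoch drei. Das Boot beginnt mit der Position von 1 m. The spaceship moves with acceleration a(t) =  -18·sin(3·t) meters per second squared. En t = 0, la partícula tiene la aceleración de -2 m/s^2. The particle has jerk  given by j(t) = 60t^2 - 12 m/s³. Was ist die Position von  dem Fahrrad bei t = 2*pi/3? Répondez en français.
En partant de l'accélération a(t) = -54·sin(3·t), nous prenons 2 intégrales. La primitive de l'accélération, avec v(0) = 18, donne la vitesse: v(t) = 18·cos(3·t). L'intégrale de la vitesse, avec x(0) = 3, donne la position: x(t) = 6·sin(3·t) + 3. De l'équation de la position x(t) = 6·sin(3·t) + 3, nous substituons t = 2*pi/3 pour obtenir x = 3.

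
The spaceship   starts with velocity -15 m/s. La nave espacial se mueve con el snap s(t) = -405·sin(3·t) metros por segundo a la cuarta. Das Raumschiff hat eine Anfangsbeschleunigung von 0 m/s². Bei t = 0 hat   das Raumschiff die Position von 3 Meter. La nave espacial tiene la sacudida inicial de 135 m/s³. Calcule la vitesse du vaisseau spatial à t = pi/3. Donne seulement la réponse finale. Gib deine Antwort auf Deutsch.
Die Antwort ist 15.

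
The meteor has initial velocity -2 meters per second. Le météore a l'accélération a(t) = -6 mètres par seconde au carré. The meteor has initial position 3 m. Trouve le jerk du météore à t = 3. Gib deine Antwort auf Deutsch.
Um dies zu lösen, müssen wir 1 Ableitung unserer Gleichung für die Beschleunigung a(t) = -6 nehmen. Die Ableitung von der Beschleunigung ergibt den Ruck: j(t) = 0. Wir haben den Ruck j(t) = 0. Durch Einsetzen von t = 3: j(3) = 0.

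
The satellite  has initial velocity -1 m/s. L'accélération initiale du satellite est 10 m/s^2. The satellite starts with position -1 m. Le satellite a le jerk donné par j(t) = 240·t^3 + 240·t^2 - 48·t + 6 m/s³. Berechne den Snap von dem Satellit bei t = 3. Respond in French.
Nous devons dériver notre équation du jerk j(t) = 240·t^3 + 240·t^2 - 48·t + 6 1 fois. En prenant d/dt de j(t), nous trouvons s(t) = 720·t^2 + 480·t - 48. De l'équation du snap s(t) = 720·t^2 + 480·t - 48, nous substituons t = 3 pour obtenir s = 7872.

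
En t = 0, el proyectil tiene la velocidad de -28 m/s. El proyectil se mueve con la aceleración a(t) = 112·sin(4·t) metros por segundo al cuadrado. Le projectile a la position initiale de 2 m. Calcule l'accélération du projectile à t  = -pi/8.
Nous avons l'accélération a(t) = 112·sin(4·t). En substituant t = -pi/8: a(-pi/8) = -112.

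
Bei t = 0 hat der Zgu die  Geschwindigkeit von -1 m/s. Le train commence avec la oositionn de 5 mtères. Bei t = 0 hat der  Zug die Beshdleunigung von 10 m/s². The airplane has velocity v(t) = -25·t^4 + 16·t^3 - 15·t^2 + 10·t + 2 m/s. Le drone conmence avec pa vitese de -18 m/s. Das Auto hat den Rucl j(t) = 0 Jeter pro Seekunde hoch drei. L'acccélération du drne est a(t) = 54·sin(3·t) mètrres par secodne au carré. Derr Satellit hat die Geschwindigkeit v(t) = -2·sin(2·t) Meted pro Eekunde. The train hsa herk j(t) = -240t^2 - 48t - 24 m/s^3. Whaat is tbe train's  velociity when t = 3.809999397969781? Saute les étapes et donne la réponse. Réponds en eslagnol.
La velocidad en t = 3.809999397969781 es v = -4793.88418974510.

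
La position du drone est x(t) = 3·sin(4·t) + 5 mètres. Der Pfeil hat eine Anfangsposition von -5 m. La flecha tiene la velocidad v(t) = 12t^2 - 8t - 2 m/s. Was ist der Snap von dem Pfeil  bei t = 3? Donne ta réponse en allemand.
Wir müssen unsere Gleichung für die Geschwindigkeit v(t) = 12·t^2 - 8·t - 2 3-mal ableiten. Die Ableitung von der Geschwindigkeit ergibt die Beschleunigung: a(t) = 24·t - 8. Mit d/dt von a(t) finden wir j(t) = 24. Mit d/dt von j(t) finden wir s(t) = 0. Mit s(t) = 0 und Einsetzen von t = 3, finden wir s = 0.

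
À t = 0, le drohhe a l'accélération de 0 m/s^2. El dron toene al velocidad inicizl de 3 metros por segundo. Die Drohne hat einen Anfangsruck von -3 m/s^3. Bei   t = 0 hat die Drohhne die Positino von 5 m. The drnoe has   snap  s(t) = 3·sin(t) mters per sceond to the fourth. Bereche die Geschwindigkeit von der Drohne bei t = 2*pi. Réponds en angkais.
Starting from snap s(t) = 3·sin(t), we take 3 antiderivatives. Integrating snap and using the initial condition j(0) = -3, we get j(t) = -3·cos(t). Finding the integral of j(t) and using a(0) = 0: a(t) = -3·sin(t). Finding the antiderivative of a(t) and using v(0) = 3: v(t) = 3·cos(t). We have velocity v(t) = 3·cos(t). Substituting t = 2*pi: v(2*pi) = 3.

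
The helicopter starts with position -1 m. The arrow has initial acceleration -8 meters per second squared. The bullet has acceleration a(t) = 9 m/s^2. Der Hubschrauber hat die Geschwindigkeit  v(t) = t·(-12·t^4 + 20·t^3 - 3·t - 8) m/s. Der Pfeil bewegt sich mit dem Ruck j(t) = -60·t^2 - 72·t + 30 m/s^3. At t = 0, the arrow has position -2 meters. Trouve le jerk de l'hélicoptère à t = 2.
Pour résoudre ceci, nous devons prendre 2 dérivées de notre équation de la vitesse v(t) = t·(-12·t^4 + 20·t^3 - 3·t - 8). La dérivée de la vitesse donne l'accélération: a(t) = -12·t^4 + 20·t^3 + t·(-48·t^3 + 60·t^2 - 3) - 3·t - 8. En prenant d/dt de a(t), nous trouvons j(t) = -96·t^3 + 120·t^2 + t·(-144·t^2 + 120·t) - 6. En utilisant j(t) = -96·t^3 + 120·t^2 + t·(-144·t^2 + 120·t) - 6 et en substituant t = 2, nous trouvons j = -966.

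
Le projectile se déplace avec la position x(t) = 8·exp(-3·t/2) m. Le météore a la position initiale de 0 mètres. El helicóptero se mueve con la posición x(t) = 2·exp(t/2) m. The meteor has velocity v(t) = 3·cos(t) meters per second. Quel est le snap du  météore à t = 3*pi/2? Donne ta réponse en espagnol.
Partiendo de la velocidad v(t) = 3·cos(t), tomamos 3 derivadas. La derivada de la velocidad da la aceleración: a(t) = -3·sin(t). La derivada de la aceleración da la sacudida: j(t) = -3·cos(t). La derivada de la sacudida da el snap: s(t) = 3·sin(t). Tenemos el snap s(t) = 3·sin(t). Sustituyendo t = 3*pi/2: s(3*pi/2) = -3.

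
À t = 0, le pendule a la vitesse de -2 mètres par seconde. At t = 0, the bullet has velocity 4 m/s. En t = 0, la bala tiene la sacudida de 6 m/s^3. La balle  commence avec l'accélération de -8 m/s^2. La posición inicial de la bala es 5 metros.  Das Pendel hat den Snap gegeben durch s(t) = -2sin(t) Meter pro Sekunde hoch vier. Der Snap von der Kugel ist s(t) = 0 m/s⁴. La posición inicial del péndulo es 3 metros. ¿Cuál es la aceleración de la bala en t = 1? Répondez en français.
Nous devons trouver l'intégrale de notre équation du snap s(t) = 0 2 fois. L'intégrale du snap, avec j(0) = 6, donne le jerk: j(t) = 6. La primitive du jerk, avec a(0) = -8, donne l'accélération: a(t) = 6·t - 8. Nous avons l'accélération a(t) = 6·t - 8. En substituant t = 1: a(1) = -2.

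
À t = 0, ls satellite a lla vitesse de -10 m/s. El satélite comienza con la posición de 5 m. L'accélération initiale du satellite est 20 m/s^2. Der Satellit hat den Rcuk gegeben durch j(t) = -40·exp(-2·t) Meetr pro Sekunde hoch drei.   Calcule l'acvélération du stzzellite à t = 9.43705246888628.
Nous devons intégrer notre équation du jerk j(t) = -40·exp(-2·t) 1 fois. L'intégrale du jerk, avec a(0) = 20, donne l'accélération: a(t) = 20·exp(-2·t). En utilisant a(t) = 20·exp(-2·t) et en substituant t = 9.43705246888628, nous trouvons a = 1.27089704622069E-7.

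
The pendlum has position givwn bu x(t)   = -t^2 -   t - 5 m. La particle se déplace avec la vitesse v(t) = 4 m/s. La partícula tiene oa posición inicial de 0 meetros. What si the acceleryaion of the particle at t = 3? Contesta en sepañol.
Partiendo de la velocidad v(t) = 4, tomamos 1 derivada. Tomando d/dt de v(t), encontramos a(t) = 0. De la ecuación de la aceleración a(t) = 0, sustituimos t = 3 para obtener a = 0.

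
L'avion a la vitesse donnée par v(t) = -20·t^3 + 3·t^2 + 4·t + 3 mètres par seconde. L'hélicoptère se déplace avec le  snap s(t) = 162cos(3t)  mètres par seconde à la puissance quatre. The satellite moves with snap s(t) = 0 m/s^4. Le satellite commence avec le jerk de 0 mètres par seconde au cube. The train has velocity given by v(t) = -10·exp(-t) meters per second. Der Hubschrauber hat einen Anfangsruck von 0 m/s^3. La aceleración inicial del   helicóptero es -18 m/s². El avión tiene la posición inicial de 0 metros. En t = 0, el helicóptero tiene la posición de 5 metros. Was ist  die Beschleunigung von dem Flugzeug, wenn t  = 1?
Um dies zu lösen, müssen wir 1 Ableitung unserer Gleichung für die Geschwindigkeit v(t) = -20·t^3 + 3·t^2 + 4·t + 3 nehmen. Durch Ableiten von der Geschwindigkeit erhalten wir die Beschleunigung: a(t) = -60·t^2 + 6·t + 4. Aus der Gleichung für die Beschleunigung a(t) = -60·t^2 + 6·t + 4, setzen wir t = 1 ein und erhalten a = -50.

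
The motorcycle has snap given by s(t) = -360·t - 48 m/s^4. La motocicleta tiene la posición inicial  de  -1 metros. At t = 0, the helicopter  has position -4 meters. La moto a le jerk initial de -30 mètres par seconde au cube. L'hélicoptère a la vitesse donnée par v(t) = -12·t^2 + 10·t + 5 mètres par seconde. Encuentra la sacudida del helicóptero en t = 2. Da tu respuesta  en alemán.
Wir müssen unsere Gleichung für die Geschwindigkeit v(t) = -12·t^2 + 10·t + 5 2-mal ableiten. Mit d/dt von v(t) finden wir a(t) = 10 - 24·t. Mit d/dt von a(t) finden wir j(t) = -24. Aus der Gleichung für den Ruck j(t) = -24, setzen wir t = 2 ein und erhalten j = -24.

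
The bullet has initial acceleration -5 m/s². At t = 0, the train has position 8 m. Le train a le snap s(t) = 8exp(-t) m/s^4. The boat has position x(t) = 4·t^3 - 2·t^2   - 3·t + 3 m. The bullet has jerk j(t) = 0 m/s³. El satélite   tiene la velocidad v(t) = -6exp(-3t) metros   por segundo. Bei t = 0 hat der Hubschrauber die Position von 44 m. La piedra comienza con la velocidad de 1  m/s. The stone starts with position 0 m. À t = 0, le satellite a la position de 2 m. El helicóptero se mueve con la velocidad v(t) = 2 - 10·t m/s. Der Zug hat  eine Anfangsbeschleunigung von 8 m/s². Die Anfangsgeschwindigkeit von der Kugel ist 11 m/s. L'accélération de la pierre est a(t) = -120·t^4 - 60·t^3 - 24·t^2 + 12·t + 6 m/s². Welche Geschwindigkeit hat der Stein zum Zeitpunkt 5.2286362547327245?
Wir müssen unsere Gleichung für die Beschleunigung a(t) = -120·t^4 - 60·t^3 - 24·t^2 + 12·t + 6 1-mal integrieren. Durch Integration von der Beschleunigung und Verwendung der Anfangsbedingung v(0) = 1, erhalten wir v(t) = -24·t^5 - 15·t^4 - 8·t^3 + 6·t^2 + 6·t + 1. Aus der Gleichung für die Geschwindigkeit v(t) = -24·t^5 - 15·t^4 - 8·t^3 + 6·t^2 + 6·t + 1, setzen wir t = 5.2286362547327245 ein und erhalten v = -105947.483747898.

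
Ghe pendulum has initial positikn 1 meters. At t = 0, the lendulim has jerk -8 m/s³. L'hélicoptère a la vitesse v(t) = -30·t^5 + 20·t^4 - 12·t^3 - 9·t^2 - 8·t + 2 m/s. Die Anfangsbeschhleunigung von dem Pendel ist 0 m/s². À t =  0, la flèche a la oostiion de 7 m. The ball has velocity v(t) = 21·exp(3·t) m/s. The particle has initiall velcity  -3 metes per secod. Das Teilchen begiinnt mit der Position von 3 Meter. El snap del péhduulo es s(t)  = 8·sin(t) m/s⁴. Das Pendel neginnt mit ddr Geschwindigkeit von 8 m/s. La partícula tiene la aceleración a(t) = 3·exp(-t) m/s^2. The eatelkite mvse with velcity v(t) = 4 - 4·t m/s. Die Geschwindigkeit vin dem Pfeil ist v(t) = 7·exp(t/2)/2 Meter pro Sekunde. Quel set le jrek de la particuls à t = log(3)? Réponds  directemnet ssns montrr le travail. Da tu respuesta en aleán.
Die Antwort ist -1.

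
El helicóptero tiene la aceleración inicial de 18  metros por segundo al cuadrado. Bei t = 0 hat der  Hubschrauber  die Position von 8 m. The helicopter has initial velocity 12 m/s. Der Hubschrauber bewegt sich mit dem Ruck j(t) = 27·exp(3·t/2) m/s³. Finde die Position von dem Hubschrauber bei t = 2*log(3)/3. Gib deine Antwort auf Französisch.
Nous devons intégrer notre équation du jerk j(t) = 27·exp(3·t/2) 3 fois. En prenant ∫j(t)dt et en appliquant a(0) = 18, nous trouvons a(t) = 18·exp(3·t/2). En intégrant l'accélération et en utilisant la condition initiale v(0) = 12, nous obtenons v(t) = 12·exp(3·t/2). La primitive de la vitesse est la position. En utilisant x(0) = 8, nous obtenons x(t) = 8·exp(3·t/2). De l'équation de la position x(t) = 8·exp(3·t/2), nous substituons t = 2*log(3)/3 pour obtenir x = 24.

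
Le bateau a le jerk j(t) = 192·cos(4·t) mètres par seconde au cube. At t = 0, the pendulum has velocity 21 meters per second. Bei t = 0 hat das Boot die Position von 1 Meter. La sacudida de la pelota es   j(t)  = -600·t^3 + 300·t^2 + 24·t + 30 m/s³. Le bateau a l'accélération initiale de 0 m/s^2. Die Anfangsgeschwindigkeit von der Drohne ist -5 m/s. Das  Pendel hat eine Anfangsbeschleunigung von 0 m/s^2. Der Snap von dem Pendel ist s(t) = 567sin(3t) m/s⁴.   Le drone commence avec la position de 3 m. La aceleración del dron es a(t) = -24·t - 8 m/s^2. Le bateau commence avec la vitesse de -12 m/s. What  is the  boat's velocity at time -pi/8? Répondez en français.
Nous devons trouver la primitive de notre équation du jerk j(t) = 192·cos(4·t) 2 fois. La primitive du jerk est l'accélération. En utilisant a(0) = 0, nous obtenons a(t) = 48·sin(4·t). La primitive de l'accélération, avec v(0) = -12, donne la vitesse: v(t) = -12·cos(4·t). En utilisant v(t) = -12·cos(4·t) et en substituant t = -pi/8, nous trouvons v = 0.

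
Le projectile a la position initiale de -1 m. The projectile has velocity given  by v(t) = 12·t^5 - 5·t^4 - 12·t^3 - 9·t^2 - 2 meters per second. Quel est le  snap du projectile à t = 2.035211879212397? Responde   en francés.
En partant de la vitesse v(t) = 12·t^5 - 5·t^4 - 12·t^3 - 9·t^2 - 2, nous prenons 3 dérivées. La dérivée de la vitesse donne l'accélération: a(t) = 60·t^4 - 20·t^3 - 36·t^2 - 18·t. La dérivée de l'accélération donne le jerk: j(t) = 240·t^3 - 60·t^2 - 72·t - 18. En dérivant le jerk, nous obtenons le snap: s(t) = 720·t^2 - 120·t - 72. De l'équation du snap s(t) = 720·t^2 - 120·t - 72, nous substituons t = 2.035211879212397 pour obtenir s = 2666.07749766134.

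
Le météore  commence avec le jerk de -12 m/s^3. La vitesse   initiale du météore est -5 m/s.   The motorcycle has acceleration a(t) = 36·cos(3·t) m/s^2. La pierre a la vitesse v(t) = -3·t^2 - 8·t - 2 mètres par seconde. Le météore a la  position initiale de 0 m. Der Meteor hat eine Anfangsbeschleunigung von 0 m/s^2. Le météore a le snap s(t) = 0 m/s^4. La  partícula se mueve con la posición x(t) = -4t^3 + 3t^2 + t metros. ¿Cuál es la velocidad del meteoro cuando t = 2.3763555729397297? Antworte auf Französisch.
Pour résoudre ceci, nous devons prendre 3 primitives de notre équation du snap s(t) = 0. La primitive du snap est le jerk. En utilisant j(0) = -12, nous obtenons j(t) = -12. L'intégrale du jerk est l'accélération. En utilisant a(0) = 0, nous obtenons a(t) = -12·t. L'intégrale de l'accélération, avec v(0) = -5, donne la vitesse: v(t) = -6·t^2 - 5. De l'équation de la vitesse v(t) = -6·t^2 - 5, nous substituons t = 2.3763555729397297 pour obtenir v = -38.8823948542503.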